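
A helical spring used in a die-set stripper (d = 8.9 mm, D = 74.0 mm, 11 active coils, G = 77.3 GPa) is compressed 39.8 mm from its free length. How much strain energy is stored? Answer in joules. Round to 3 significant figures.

10.8 J

k = Gd⁴/(8D³N_a) = (77.3×10³)(8.9⁴)/(8·74.0³·11) = 13.601 N/mm
U = ½kδ² = 0.5 × 13.601 × 39.8² = 10772 N·mm = 10.772 J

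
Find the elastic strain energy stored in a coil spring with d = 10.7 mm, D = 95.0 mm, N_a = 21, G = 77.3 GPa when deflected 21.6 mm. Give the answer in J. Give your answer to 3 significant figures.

1.64 J

k = Gd⁴/(8D³N_a) = (77.3×10³)(10.7⁴)/(8·95.0³·21) = 7.0345 N/mm
U = ½kδ² = 0.5 × 7.0345 × 21.6² = 1641 N·mm = 1.641 J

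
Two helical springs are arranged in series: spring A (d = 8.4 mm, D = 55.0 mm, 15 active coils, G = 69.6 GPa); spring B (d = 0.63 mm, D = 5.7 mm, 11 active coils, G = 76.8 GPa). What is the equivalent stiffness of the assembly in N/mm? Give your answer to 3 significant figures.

k_A = Gd⁴/(8D³N_a) = (69.6×10³)(8.4⁴)/(8·55.0³·15) = 17.356 N/mm
k_B = Gd⁴/(8D³N_a) = (76.8×10³)(0.63⁴)/(8·5.7³·11) = 0.74236 N/mm
Series: 1/k_eq = 1/17.356 + 1/0.74236 = 1.4047; k_eq = 0.71191 N/mm

0.712 N/mm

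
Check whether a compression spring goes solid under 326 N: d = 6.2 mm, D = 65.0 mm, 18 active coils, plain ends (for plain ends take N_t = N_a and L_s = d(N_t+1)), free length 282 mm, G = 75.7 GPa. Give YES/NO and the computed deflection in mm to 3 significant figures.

NO, δ = 115 mm

k = Gd⁴/(8D³N_a) = (75.7×10³)(6.2⁴)/(8·65.0³·18) = 2.8285 N/mm
N_t = 18; L_s = 6.2·19 = 117.8 mm; δ_solid = L₀ − L_s = 282 − 117.8 = 164.2 mm
δ = F/k = 326/2.8285 = 115.25 mm
δ < δ_solid → spring does not go solid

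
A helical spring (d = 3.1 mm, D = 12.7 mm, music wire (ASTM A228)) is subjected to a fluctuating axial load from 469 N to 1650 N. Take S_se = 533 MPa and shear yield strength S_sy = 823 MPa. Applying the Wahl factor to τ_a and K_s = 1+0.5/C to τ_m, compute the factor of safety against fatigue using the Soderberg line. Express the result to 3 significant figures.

0.308

C = D/d = 12.7/3.1 = 4.0968; K_W = (4C−1)/(4C−4)+0.615/C = 1.3923; K_s = 1+0.5/C = 1.1220
F_a = (F_max−F_min)/2 = 590.5 N; F_m = (F_max+F_min)/2 = 1059.5 N
τ_a = K_W·8F_aD/(πd³) = 1.3923 × 641.03 = 892.51 MPa
τ_m = K_s·8F_mD/(πd³) = 1.1220 × 1150.2 = 1290.5 MPa
Soderberg: 1/n_f = τ_a/S_se + τ_m/S_sy = 892.51/533 + 1290.5/823 = 1.67450 + 1.56809 = 3.2426
n_f = 1/3.2426 = 0.3084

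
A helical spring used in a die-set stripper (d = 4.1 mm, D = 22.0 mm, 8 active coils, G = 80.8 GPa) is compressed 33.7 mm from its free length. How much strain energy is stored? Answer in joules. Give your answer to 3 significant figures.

19.0 J

k = Gd⁴/(8D³N_a) = (80.8×10³)(4.1⁴)/(8·22.0³·8) = 33.504 N/mm
U = ½kδ² = 0.5 × 33.504 × 33.7² = 19025 N·mm = 19.025 J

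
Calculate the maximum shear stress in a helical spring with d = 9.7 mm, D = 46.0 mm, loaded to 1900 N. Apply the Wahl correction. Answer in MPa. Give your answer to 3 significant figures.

324 MPa

Spring index C = D/d = 46.0/9.7 = 4.7423
K_W = (4C−1)/(4C−4) + 0.615/C = 17.969/14.969 + 0.1297 = 1.3301
τ₀ = 8FD/(πd³) = 8·1900·46.0/(π·9.7³) = 699200/2867.2 = 243.86 MPa
τ_max = K·τ₀ = 1.3301 × 243.86 = 324.35 MPa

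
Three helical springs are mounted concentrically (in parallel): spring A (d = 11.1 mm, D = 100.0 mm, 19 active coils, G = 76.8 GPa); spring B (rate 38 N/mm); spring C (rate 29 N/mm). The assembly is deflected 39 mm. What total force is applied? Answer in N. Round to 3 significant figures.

k_A = Gd⁴/(8D³N_a) = (76.8×10³)(11.1⁴)/(8·100.0³·19) = 7.6703 N/mm
Parallel: k_eq = 7.6703 + 38 + 29 = 74.67 N/mm
F = k_eq·δ = 74.67·39 = 2912.1 N

2910 N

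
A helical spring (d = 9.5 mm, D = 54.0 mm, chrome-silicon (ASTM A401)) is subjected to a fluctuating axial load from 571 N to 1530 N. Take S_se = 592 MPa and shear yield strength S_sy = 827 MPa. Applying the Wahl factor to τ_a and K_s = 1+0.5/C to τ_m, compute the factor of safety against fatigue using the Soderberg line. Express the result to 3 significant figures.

2.59

C = D/d = 54.0/9.5 = 5.6842; K_W = (4C−1)/(4C−4)+0.615/C = 1.2683; K_s = 1+0.5/C = 1.0880
F_a = (F_max−F_min)/2 = 479.5 N; F_m = (F_max+F_min)/2 = 1050.5 N
τ_a = K_W·8F_aD/(πd³) = 1.2683 × 76.904 = 97.538 MPa
τ_m = K_s·8F_mD/(πd³) = 1.0880 × 168.48 = 183.3 MPa
Soderberg: 1/n_f = τ_a/S_se + τ_m/S_sy = 97.538/592 + 183.3/827 = 0.16476 + 0.22165 = 0.38641
n_f = 1/0.38641 = 2.588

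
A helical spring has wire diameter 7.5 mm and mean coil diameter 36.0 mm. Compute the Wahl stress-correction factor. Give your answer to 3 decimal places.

C = D/d = 36.0/7.5 = 4.8000
K_W = (4C−1)/(4C−4) + 0.615/C = 18.200/15.200 + 0.1281 = 1.3255

1.325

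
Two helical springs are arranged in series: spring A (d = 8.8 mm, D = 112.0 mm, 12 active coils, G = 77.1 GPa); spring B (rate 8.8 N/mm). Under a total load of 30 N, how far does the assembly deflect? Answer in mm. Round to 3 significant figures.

k_A = Gd⁴/(8D³N_a) = (77.1×10³)(8.8⁴)/(8·112.0³·12) = 3.4281 N/mm
Series: 1/k_eq = 1/3.4281 + 1/8.8 = 0.40534; k_eq = 2.4671 N/mm
δ = F/k_eq = 30/2.4671 = 12.16 mm

12.2 mm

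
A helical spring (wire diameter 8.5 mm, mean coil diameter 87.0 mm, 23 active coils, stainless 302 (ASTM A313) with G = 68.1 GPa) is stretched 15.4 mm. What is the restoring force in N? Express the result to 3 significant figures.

45.2 N

k = Gd⁴/(8D³N_a) = (68.1×10³)(8.5⁴)/(8·87.0³·23) = 2.9339 N/mm
F = k·δ = 2.9339 × 15.4 = 45.182 N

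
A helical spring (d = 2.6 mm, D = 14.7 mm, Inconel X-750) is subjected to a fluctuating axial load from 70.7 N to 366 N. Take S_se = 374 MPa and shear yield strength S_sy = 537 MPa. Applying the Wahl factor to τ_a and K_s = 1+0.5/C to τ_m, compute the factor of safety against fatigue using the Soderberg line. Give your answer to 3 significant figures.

C = D/d = 14.7/2.6 = 5.6538; K_W = (4C−1)/(4C−4)+0.615/C = 1.2699; K_s = 1+0.5/C = 1.0884
F_a = (F_max−F_min)/2 = 147.65 N; F_m = (F_max+F_min)/2 = 218.35 N
τ_a = K_W·8F_aD/(πd³) = 1.2699 × 314.46 = 399.35 MPa
τ_m = K_s·8F_mD/(πd³) = 1.0884 × 465.04 = 506.17 MPa
Soderberg: 1/n_f = τ_a/S_se + τ_m/S_sy = 399.35/374 + 506.17/537 = 1.06778 + 0.94258 = 2.0104
n_f = 1/2.0104 = 0.4974

0.497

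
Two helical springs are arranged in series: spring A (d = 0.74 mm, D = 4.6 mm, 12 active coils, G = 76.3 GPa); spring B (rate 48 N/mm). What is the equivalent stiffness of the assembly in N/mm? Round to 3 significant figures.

k_A = Gd⁴/(8D³N_a) = (76.3×10³)(0.74⁴)/(8·4.6³·12) = 2.4485 N/mm
Series: 1/k_eq = 1/2.4485 + 1/48 = 0.42924; k_eq = 2.3297 N/mm

2.33 N/mm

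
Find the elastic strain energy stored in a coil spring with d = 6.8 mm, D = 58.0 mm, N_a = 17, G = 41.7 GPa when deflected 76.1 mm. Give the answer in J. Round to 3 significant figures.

k = Gd⁴/(8D³N_a) = (41.7×10³)(6.8⁴)/(8·58.0³·17) = 3.3601 N/mm
U = ½kδ² = 0.5 × 3.3601 × 76.1² = 9729.4 N·mm = 9.7294 J

9.73 J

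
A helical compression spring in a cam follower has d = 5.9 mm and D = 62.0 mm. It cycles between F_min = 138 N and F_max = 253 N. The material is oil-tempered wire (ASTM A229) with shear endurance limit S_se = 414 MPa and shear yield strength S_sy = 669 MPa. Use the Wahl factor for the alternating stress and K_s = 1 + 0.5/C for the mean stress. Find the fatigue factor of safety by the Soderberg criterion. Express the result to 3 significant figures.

2.80

C = D/d = 62.0/5.9 = 10.5085; K_W = (4C−1)/(4C−4)+0.615/C = 1.1374; K_s = 1+0.5/C = 1.0476
F_a = (F_max−F_min)/2 = 57.5 N; F_m = (F_max+F_min)/2 = 195.5 N
τ_a = K_W·8F_aD/(πd³) = 1.1374 × 44.202 = 50.276 MPa
τ_m = K_s·8F_mD/(πd³) = 1.0476 × 150.29 = 157.44 MPa
Soderberg: 1/n_f = τ_a/S_se + τ_m/S_sy = 50.276/414 + 157.44/669 = 0.12144 + 0.23533 = 0.35677
n_f = 1/0.35677 = 2.803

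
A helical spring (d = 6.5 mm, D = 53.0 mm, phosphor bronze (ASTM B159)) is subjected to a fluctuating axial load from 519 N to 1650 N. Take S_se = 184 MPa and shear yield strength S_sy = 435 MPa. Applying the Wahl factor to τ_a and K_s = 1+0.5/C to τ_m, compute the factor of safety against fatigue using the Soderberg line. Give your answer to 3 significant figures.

C = D/d = 53.0/6.5 = 8.1538; K_W = (4C−1)/(4C−4)+0.615/C = 1.1803; K_s = 1+0.5/C = 1.0613
F_a = (F_max−F_min)/2 = 565.5 N; F_m = (F_max+F_min)/2 = 1084.5 N
τ_a = K_W·8F_aD/(πd³) = 1.1803 × 277.91 = 328.01 MPa
τ_m = K_s·8F_mD/(πd³) = 1.0613 × 532.97 = 565.66 MPa
Soderberg: 1/n_f = τ_a/S_se + τ_m/S_sy = 328.01/184 + 565.66/435 = 1.78266 + 1.30036 = 3.083
n_f = 1/3.083 = 0.3244

0.324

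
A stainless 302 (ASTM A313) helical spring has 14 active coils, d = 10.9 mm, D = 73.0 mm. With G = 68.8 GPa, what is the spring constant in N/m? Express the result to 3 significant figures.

22300 N/m

k = Gd⁴/(8D³N_a) = (68.8×10³ × 10.9⁴) / (8 × 73.0³ × 14)
  = 9.71168e+08 / 4.35699e+07 = 22.29 N/mm = 22290 N/m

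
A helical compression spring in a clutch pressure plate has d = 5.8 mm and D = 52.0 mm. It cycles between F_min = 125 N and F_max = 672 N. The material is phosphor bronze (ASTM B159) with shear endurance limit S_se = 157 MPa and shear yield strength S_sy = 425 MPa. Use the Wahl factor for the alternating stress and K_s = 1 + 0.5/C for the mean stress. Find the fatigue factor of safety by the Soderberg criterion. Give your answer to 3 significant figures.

C = D/d = 52.0/5.8 = 8.9655; K_W = (4C−1)/(4C−4)+0.615/C = 1.1628; K_s = 1+0.5/C = 1.0558
F_a = (F_max−F_min)/2 = 273.5 N; F_m = (F_max+F_min)/2 = 398.5 N
τ_a = K_W·8F_aD/(πd³) = 1.1628 × 185.62 = 215.83 MPa
τ_m = K_s·8F_mD/(πd³) = 1.0558 × 270.45 = 285.53 MPa
Soderberg: 1/n_f = τ_a/S_se + τ_m/S_sy = 215.83/157 + 285.53/425 = 1.37469 + 0.67184 = 2.0465
n_f = 1/2.0465 = 0.4886

0.489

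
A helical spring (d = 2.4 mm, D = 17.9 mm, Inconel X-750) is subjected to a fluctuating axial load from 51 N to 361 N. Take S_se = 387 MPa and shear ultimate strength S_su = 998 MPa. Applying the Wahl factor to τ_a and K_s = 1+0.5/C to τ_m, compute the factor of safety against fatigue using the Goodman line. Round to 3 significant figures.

C = D/d = 17.9/2.4 = 7.4583; K_W = (4C−1)/(4C−4)+0.615/C = 1.1986; K_s = 1+0.5/C = 1.0670
F_a = (F_max−F_min)/2 = 155 N; F_m = (F_max+F_min)/2 = 206 N
τ_a = K_W·8F_aD/(πd³) = 1.1986 × 511.08 = 612.58 MPa
τ_m = K_s·8F_mD/(πd³) = 1.0670 × 679.25 = 724.78 MPa
Goodman: 1/n_f = τ_a/S_se + τ_m/S_su = 612.58/387 + 724.78/998 = 1.58289 + 0.72623 = 2.3091
n_f = 1/2.3091 = 0.4331

0.433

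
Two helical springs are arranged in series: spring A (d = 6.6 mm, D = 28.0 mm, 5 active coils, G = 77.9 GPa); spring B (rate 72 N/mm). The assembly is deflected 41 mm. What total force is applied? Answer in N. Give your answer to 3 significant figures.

2070 N

k_A = Gd⁴/(8D³N_a) = (77.9×10³)(6.6⁴)/(8·28.0³·5) = 168.34 N/mm
Series: 1/k_eq = 1/168.34 + 1/72 = 0.019829; k_eq = 50.43 N/mm
F = k_eq·δ = 50.43·41 = 2067.6 N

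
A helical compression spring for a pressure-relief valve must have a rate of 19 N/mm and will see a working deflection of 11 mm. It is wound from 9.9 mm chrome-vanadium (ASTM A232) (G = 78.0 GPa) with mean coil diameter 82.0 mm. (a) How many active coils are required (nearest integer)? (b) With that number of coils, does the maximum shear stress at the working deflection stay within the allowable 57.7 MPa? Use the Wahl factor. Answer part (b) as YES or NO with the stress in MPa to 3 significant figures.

(a) 9 coils; (b) YES, τ_max = 52.6 MPa

N_a = Gd⁴/(8D³k) = (78.0×10³)(9.9⁴)/(8·82.0³·19) = 8.94 → N_a = 9
Actual rate k = Gd⁴/(8D³·9) = 18.874 N/mm
Working load F = kδ = 18.874·11 = 207.61 N
C = 82.0/9.9 = 8.2828; K_W = (4C−1)/(4C−4)+0.615/C = 1.1772
τ_max = K_W·8FD/(πd³) = 1.1772·44.679 = 52.597 MPa
τ_max ≤ 57.7 MPa → acceptable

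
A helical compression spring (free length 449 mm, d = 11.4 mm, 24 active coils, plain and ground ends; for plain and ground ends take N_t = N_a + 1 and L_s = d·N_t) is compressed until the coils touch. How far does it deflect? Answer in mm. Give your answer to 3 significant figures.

164 mm

N_t = 25; L_s = 11.4·25 = 285 mm
δ_solid = L₀ − L_s = 449 − 285 = 164 mm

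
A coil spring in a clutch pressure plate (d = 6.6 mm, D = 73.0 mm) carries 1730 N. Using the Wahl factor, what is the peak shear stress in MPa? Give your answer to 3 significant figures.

1260 MPa

Spring index C = D/d = 73.0/6.6 = 11.0606
K_W = (4C−1)/(4C−4) + 0.615/C = 43.242/40.242 + 0.0556 = 1.1302
τ₀ = 8FD/(πd³) = 8·1730·73.0/(π·6.6³) = 1.01032e+06/903.2 = 1118.6 MPa
τ_max = K·τ₀ = 1.1302 × 1118.6 = 1264.2 MPa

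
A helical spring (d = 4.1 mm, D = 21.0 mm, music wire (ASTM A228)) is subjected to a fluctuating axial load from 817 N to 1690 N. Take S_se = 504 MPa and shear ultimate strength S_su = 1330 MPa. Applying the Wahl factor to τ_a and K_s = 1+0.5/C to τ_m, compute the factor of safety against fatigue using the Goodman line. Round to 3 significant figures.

C = D/d = 21.0/4.1 = 5.1220; K_W = (4C−1)/(4C−4)+0.615/C = 1.3020; K_s = 1+0.5/C = 1.0976
F_a = (F_max−F_min)/2 = 436.5 N; F_m = (F_max+F_min)/2 = 1253.5 N
τ_a = K_W·8F_aD/(πd³) = 1.3020 × 338.68 = 440.97 MPa
τ_m = K_s·8F_mD/(πd³) = 1.0976 × 972.6 = 1067.5 MPa
Goodman: 1/n_f = τ_a/S_se + τ_m/S_su = 440.97/504 + 1067.5/1330 = 0.87494 + 0.80266 = 1.6776
n_f = 1/1.6776 = 0.5961

0.596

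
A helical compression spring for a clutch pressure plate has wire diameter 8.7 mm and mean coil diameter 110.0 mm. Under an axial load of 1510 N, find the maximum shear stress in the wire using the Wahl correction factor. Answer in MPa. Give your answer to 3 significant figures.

Spring index C = D/d = 110.0/8.7 = 12.6437
K_W = (4C−1)/(4C−4) + 0.615/C = 49.575/46.575 + 0.0486 = 1.1131
τ₀ = 8FD/(πd³) = 8·1510·110.0/(π·8.7³) = 1.3288e+06/2068.7 = 642.32 MPa
τ_max = K·τ₀ = 1.1131 × 642.32 = 714.94 MPa

715 MPa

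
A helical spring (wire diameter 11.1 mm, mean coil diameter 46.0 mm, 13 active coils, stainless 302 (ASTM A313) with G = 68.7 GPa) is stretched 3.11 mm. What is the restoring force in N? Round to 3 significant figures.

k = Gd⁴/(8D³N_a) = (68.7×10³)(11.1⁴)/(8·46.0³·13) = 103.02 N/mm
F = k·δ = 103.02 × 3.11 = 320.41 N

320 N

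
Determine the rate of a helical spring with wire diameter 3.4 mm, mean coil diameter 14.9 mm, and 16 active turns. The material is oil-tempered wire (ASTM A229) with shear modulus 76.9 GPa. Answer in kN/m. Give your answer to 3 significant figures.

24.3 kN/m

k = Gd⁴/(8D³N_a) = (76.9×10³ × 3.4⁴) / (8 × 14.9³ × 16)
  = 1.02764e+07 / 423417 = 24.27 N/mm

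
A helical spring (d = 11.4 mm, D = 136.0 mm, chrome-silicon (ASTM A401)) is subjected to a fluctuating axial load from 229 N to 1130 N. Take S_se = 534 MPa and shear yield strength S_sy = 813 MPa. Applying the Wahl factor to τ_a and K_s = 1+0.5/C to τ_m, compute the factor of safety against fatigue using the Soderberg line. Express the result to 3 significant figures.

2.36

C = D/d = 136.0/11.4 = 11.9298; K_W = (4C−1)/(4C−4)+0.615/C = 1.1202; K_s = 1+0.5/C = 1.0419
F_a = (F_max−F_min)/2 = 450.5 N; F_m = (F_max+F_min)/2 = 679.5 N
τ_a = K_W·8F_aD/(πd³) = 1.1202 × 105.31 = 117.96 MPa
τ_m = K_s·8F_mD/(πd³) = 1.0419 × 158.84 = 165.49 MPa
Soderberg: 1/n_f = τ_a/S_se + τ_m/S_sy = 117.96/534 + 165.49/813 = 0.22090 + 0.20356 = 0.42446
n_f = 1/0.42446 = 2.356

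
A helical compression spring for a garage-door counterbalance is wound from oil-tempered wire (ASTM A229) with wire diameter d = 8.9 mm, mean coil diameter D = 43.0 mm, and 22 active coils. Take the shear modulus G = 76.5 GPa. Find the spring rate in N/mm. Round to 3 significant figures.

34.3 N/mm

k = Gd⁴/(8D³N_a) = (76.5×10³ × 8.9⁴) / (8 × 43.0³ × 22)
  = 4.79978e+08 / 1.39932e+07 = 34.301 N/mm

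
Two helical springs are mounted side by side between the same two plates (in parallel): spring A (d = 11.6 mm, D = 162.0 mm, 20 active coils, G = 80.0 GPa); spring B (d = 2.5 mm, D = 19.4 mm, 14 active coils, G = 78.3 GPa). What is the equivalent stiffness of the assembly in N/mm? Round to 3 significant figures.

k_A = Gd⁴/(8D³N_a) = (80.0×10³)(11.6⁴)/(8·162.0³·20) = 2.1294 N/mm
k_B = Gd⁴/(8D³N_a) = (78.3×10³)(2.5⁴)/(8·19.4³·14) = 3.7402 N/mm
Parallel: k_eq = 2.1294 + 3.7402 = 5.8696 N/mm

5.87 N/mm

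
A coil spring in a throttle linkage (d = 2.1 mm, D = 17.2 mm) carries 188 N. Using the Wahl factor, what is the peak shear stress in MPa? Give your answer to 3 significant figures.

Spring index C = D/d = 17.2/2.1 = 8.1905
K_W = (4C−1)/(4C−4) + 0.615/C = 31.762/28.762 + 0.0751 = 1.1794
τ₀ = 8FD/(πd³) = 8·188·17.2/(π·2.1³) = 25868.8/29.094 = 889.14 MPa
τ_max = K·τ₀ = 1.1794 × 889.14 = 1048.6 MPa

1050 MPa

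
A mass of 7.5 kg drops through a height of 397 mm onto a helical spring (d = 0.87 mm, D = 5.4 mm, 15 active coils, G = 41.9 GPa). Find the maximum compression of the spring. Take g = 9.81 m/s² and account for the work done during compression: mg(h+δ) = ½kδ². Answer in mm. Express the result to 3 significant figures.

280 mm

k = Gd⁴/(8D³N_a) = (41.9×10³)(0.87⁴)/(8·5.4³·15) = 1.2704 N/mm
W = mg = 7.5 × 9.81 = 73.575 N
½kδ² − Wδ − Wh = 0 → δ = (W + √(W² + 2kWh))/k
δ = (73.575 + √(5413.3 + 74212.9))/1.2704 = (73.575 + 282.18)/1.2704 = 280.04 mm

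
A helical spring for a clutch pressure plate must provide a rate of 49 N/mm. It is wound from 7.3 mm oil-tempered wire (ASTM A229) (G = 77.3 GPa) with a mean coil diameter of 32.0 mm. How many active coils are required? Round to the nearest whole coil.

17

N_a = Gd⁴/(8D³k) = (77.3×10³ × 7.3⁴)/(8 × 32.0³ × 49)
    = 2.19518e+08 / 1.28451e+07 = 17.09 → 17 coils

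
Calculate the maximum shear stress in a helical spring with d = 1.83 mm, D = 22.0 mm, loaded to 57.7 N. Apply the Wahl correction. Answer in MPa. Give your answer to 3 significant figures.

Spring index C = D/d = 22.0/1.83 = 12.0219
K_W = (4C−1)/(4C−4) + 0.615/C = 47.087/44.087 + 0.0512 = 1.1192
τ₀ = 8FD/(πd³) = 8·57.7·22.0/(π·1.83³) = 10155.2/19.253 = 527.45 MPa
τ_max = K·τ₀ = 1.1192 × 527.45 = 590.33 MPa

590 MPa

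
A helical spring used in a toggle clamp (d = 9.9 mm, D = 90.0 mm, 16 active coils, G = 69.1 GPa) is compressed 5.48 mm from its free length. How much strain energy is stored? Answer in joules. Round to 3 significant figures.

0.107 J

k = Gd⁴/(8D³N_a) = (69.1×10³)(9.9⁴)/(8·90.0³·16) = 7.1135 N/mm
U = ½kδ² = 0.5 × 7.1135 × 5.48² = 106.81 N·mm = 0.10681 J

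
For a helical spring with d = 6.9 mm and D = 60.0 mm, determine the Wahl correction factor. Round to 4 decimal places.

C = D/d = 60.0/6.9 = 8.6957
K_W = (4C−1)/(4C−4) + 0.615/C = 33.783/30.783 + 0.0707 = 1.1682

1.1682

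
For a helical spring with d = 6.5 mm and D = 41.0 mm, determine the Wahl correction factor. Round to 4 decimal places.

1.2388

C = D/d = 41.0/6.5 = 6.3077
K_W = (4C−1)/(4C−4) + 0.615/C = 24.231/21.231 + 0.0975 = 1.2388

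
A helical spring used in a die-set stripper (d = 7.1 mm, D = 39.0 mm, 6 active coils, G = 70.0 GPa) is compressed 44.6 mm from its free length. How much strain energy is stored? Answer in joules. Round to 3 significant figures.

k = Gd⁴/(8D³N_a) = (70.0×10³)(7.1⁴)/(8·39.0³·6) = 62.474 N/mm
U = ½kδ² = 0.5 × 62.474 × 44.6² = 62135 N·mm = 62.135 J

62.1 J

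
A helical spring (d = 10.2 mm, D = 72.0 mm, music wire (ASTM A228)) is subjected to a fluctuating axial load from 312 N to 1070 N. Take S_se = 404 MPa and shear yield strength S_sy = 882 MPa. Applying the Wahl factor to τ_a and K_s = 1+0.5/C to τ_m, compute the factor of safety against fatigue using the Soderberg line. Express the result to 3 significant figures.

C = D/d = 72.0/10.2 = 7.0588; K_W = (4C−1)/(4C−4)+0.615/C = 1.2109; K_s = 1+0.5/C = 1.0708
F_a = (F_max−F_min)/2 = 379 N; F_m = (F_max+F_min)/2 = 691 N
τ_a = K_W·8F_aD/(πd³) = 1.2109 × 65.48 = 79.291 MPa
τ_m = K_s·8F_mD/(πd³) = 1.0708 × 119.39 = 127.84 MPa
Soderberg: 1/n_f = τ_a/S_se + τ_m/S_sy = 79.291/404 + 127.84/882 = 0.19626 + 0.14495 = 0.34121
n_f = 1/0.34121 = 2.931

2.93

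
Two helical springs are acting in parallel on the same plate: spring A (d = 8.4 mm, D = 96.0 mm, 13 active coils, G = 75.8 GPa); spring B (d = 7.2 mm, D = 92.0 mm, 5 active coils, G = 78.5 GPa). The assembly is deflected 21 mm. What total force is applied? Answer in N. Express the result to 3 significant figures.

k_A = Gd⁴/(8D³N_a) = (75.8×10³)(8.4⁴)/(8·96.0³·13) = 4.1015 N/mm
k_B = Gd⁴/(8D³N_a) = (78.5×10³)(7.2⁴)/(8·92.0³·5) = 6.7729 N/mm
Parallel: k_eq = 4.1015 + 6.7729 = 10.874 N/mm
F = k_eq·δ = 10.874·21 = 228.36 N

228 N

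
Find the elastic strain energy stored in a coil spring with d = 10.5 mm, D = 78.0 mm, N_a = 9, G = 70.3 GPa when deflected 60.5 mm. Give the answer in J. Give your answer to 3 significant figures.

45.8 J

k = Gd⁴/(8D³N_a) = (70.3×10³)(10.5⁴)/(8·78.0³·9) = 25.009 N/mm
U = ½kδ² = 0.5 × 25.009 × 60.5² = 45770 N·mm = 45.77 J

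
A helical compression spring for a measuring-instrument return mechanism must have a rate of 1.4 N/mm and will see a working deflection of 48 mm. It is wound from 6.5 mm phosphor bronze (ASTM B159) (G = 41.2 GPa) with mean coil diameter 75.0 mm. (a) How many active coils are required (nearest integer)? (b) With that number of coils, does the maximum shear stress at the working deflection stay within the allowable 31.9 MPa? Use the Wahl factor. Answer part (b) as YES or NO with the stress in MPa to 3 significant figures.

(a) 16 coils; (b) NO, τ_max = 51.1 MPa

N_a = Gd⁴/(8D³k) = (41.2×10³)(6.5⁴)/(8·75.0³·1.4) = 15.56 → N_a = 16
Actual rate k = Gd⁴/(8D³·16) = 1.3619 N/mm
Working load F = kδ = 1.3619·48 = 65.373 N
C = 75.0/6.5 = 11.5385; K_W = (4C−1)/(4C−4)+0.615/C = 1.1245
τ_max = K_W·8FD/(πd³) = 1.1245·45.463 = 51.122 MPa
τ_max > 31.9 MPa → exceeds allowable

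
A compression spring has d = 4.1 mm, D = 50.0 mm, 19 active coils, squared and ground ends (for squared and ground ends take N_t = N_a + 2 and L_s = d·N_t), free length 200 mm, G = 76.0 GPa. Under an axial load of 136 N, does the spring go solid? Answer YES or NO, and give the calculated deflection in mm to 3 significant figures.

YES, δ = 120 mm

k = Gd⁴/(8D³N_a) = (76.0×10³)(4.1⁴)/(8·50.0³·19) = 1.1303 N/mm
N_t = 21; L_s = 4.1·21 = 86.1 mm; δ_solid = L₀ − L_s = 200 − 86.1 = 113.9 mm
δ = F/k = 136/1.1303 = 120.32 mm
δ ≥ δ_solid → spring goes solid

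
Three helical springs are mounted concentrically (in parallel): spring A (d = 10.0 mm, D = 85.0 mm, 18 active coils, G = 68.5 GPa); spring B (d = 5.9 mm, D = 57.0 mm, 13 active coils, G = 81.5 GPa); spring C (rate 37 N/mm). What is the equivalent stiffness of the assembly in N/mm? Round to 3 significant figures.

k_A = Gd⁴/(8D³N_a) = (68.5×10³)(10.0⁴)/(8·85.0³·18) = 7.7459 N/mm
k_B = Gd⁴/(8D³N_a) = (81.5×10³)(5.9⁴)/(8·57.0³·13) = 5.1275 N/mm
Parallel: k_eq = 7.7459 + 5.1275 + 37 = 49.873 N/mm

49.9 N/mm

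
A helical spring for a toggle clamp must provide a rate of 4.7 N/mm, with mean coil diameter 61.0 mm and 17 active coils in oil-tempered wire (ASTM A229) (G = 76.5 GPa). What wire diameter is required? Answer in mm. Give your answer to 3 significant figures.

d = (8D³N_a·k / G)^(1/4) = (8·61.0³·17·4.7 / (76.5×10³))^0.25
  = (1896.6)^0.25 = 6.5992 mm

6.60 mm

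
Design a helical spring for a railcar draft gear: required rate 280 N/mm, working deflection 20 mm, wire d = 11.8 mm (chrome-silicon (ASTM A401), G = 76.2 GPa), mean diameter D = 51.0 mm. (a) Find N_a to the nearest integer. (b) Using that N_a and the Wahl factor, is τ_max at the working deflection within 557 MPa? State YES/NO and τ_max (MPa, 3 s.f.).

N_a = Gd⁴/(8D³k) = (76.2×10³)(11.8⁴)/(8·51.0³·280) = 4.972 → N_a = 5
Actual rate k = Gd⁴/(8D³·5) = 278.43 N/mm
Working load F = kδ = 278.43·20 = 5568.6 N
C = 51.0/11.8 = 4.3220; K_W = (4C−1)/(4C−4)+0.615/C = 1.3681
τ_max = K_W·8FD/(πd³) = 1.3681·440.16 = 602.16 MPa
τ_max > 557 MPa → exceeds allowable

(a) 5 coils; (b) NO, τ_max = 602 MPa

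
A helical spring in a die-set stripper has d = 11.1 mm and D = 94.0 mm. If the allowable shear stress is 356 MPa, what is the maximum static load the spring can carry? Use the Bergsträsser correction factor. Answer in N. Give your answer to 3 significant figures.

1750 N

C = D/d = 94.0/11.1 = 8.4685
K_B = (4C+2)/(4C−3) = 35.874/30.874 = 1.1619
τ_max = K·8FD/(πd³) → F_max = τ_allow·πd³/(8DK)
F_max = 356·π·11.1³/(8·94.0·1.1619) = 1.5296e+06/873.79 = 1750.5 N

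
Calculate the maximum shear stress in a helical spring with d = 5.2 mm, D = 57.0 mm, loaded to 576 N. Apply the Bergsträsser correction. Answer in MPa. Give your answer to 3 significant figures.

Spring index C = D/d = 57.0/5.2 = 10.9615
K_B = (4C+2)/(4C−3) = 45.846/40.846 = 1.1224
τ₀ = 8FD/(πd³) = 8·576·57.0/(π·5.2³) = 262656/441.73 = 594.6 MPa
τ_max = K·τ₀ = 1.1224 × 594.6 = 667.39 MPa

667 MPa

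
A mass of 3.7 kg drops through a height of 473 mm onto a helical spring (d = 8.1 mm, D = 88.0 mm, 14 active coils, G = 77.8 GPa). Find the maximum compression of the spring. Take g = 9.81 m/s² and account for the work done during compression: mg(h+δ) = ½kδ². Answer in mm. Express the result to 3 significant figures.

97.1 mm

k = Gd⁴/(8D³N_a) = (77.8×10³)(8.1⁴)/(8·88.0³·14) = 4.3879 N/mm
W = mg = 3.7 × 9.81 = 36.297 N
½kδ² − Wδ − Wh = 0 → δ = (W + √(W² + 2kWh))/k
δ = (36.297 + √(1317.5 + 150666))/4.3879 = (36.297 + 389.85)/4.3879 = 97.12 mm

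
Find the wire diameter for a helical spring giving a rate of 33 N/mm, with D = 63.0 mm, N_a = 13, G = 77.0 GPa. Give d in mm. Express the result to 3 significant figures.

10.3 mm

d = (8D³N_a·k / G)^(1/4) = (8·63.0³·13·33 / (77.0×10³))^0.25
  = (11145)^0.25 = 10.2747 mm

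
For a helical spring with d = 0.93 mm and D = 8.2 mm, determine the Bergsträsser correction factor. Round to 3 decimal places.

C = D/d = 8.2/0.93 = 8.8172
K_B = (4C+2)/(4C−3) = 37.269/32.269 = 1.1549

1.155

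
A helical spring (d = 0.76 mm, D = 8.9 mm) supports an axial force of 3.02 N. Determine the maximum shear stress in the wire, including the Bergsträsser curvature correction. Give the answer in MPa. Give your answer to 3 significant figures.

Spring index C = D/d = 8.9/0.76 = 11.7105
K_B = (4C+2)/(4C−3) = 48.842/43.842 = 1.1140
τ₀ = 8FD/(πd³) = 8·3.02·8.9/(π·0.76³) = 215.024/1.3791 = 155.92 MPa
τ_max = K·τ₀ = 1.1140 × 155.92 = 173.7 MPa

174 MPa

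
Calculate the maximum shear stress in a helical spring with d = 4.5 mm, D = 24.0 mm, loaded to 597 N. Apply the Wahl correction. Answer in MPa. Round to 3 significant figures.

Spring index C = D/d = 24.0/4.5 = 5.3333
K_W = (4C−1)/(4C−4) + 0.615/C = 20.333/17.333 + 0.1153 = 1.2884
τ₀ = 8FD/(πd³) = 8·597·24.0/(π·4.5³) = 114624/286.28 = 400.39 MPa
τ_max = K·τ₀ = 1.2884 × 400.39 = 515.86 MPa

516 MPa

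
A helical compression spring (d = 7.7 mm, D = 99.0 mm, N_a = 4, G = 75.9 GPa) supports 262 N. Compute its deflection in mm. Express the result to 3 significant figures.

k = Gd⁴/(8D³N_a) = (75.9×10³)(7.7⁴)/(8·99.0³·4) = 8.5931 N/mm
δ = F/k = 262 / 8.5931 = 30.49 mm

30.5 mm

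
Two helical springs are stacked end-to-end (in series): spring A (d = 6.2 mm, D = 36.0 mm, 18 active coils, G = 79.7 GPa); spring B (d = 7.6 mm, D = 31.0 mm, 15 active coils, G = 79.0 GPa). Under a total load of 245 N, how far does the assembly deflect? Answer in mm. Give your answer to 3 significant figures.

17.3 mm

k_A = Gd⁴/(8D³N_a) = (79.7×10³)(6.2⁴)/(8·36.0³·18) = 17.529 N/mm
k_B = Gd⁴/(8D³N_a) = (79.0×10³)(7.6⁴)/(8·31.0³·15) = 73.725 N/mm
Series: 1/k_eq = 1/17.529 + 1/73.725 = 0.070612; k_eq = 14.162 N/mm
δ = F/k_eq = 245/14.162 = 17.3 mm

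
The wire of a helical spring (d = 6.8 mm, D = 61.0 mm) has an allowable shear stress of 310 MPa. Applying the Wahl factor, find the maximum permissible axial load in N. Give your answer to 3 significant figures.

540 N

C = D/d = 61.0/6.8 = 8.9706
K_W = (4C−1)/(4C−4) + 0.615/C = 34.882/31.882 + 0.0686 = 1.1627
τ_max = K·8FD/(πd³) → F_max = τ_allow·πd³/(8DK)
F_max = 310·π·6.8³/(8·61.0·1.1627) = 3.0622e+05/567.37 = 539.72 N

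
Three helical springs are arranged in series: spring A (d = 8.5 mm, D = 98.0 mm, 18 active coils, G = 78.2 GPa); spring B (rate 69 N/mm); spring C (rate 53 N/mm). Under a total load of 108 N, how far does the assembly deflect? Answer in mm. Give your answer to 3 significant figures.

39.5 mm

k_A = Gd⁴/(8D³N_a) = (78.2×10³)(8.5⁴)/(8·98.0³·18) = 3.0119 N/mm
Series: 1/k_eq = 1/3.0119 + 1/69 + 1/53 = 0.36538; k_eq = 2.7369 N/mm
δ = F/k_eq = 108/2.7369 = 39.461 mm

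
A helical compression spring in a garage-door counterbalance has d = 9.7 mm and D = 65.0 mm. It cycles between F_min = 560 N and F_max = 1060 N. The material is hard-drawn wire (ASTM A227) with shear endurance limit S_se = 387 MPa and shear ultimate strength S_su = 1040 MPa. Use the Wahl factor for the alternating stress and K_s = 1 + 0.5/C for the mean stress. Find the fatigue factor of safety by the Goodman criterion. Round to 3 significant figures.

3.39

C = D/d = 65.0/9.7 = 6.7010; K_W = (4C−1)/(4C−4)+0.615/C = 1.2233; K_s = 1+0.5/C = 1.0746
F_a = (F_max−F_min)/2 = 250 N; F_m = (F_max+F_min)/2 = 810 N
τ_a = K_W·8F_aD/(πd³) = 1.2233 × 45.34 = 55.465 MPa
τ_m = K_s·8F_mD/(πd³) = 1.0746 × 146.9 = 157.86 MPa
Goodman: 1/n_f = τ_a/S_se + τ_m/S_su = 55.465/387 + 157.86/1040 = 0.14332 + 0.15179 = 0.29511
n_f = 1/0.29511 = 3.389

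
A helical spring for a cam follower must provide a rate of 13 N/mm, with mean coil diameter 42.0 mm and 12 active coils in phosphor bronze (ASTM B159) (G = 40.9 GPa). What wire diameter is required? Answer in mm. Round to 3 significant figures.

d = (8D³N_a·k / G)^(1/4) = (8·42.0³·12·13 / (40.9×10³))^0.25
  = (2260.7)^0.25 = 6.8954 mm

6.90 mm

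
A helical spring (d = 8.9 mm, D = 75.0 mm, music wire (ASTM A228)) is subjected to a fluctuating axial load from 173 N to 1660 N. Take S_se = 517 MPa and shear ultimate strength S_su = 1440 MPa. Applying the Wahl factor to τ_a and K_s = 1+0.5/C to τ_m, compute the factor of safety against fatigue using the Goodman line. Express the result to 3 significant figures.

1.56

C = D/d = 75.0/8.9 = 8.4270; K_W = (4C−1)/(4C−4)+0.615/C = 1.1740; K_s = 1+0.5/C = 1.0593
F_a = (F_max−F_min)/2 = 743.5 N; F_m = (F_max+F_min)/2 = 916.5 N
τ_a = K_W·8F_aD/(πd³) = 1.1740 × 201.42 = 236.47 MPa
τ_m = K_s·8F_mD/(πd³) = 1.0593 × 248.29 = 263.02 MPa
Goodman: 1/n_f = τ_a/S_se + τ_m/S_su = 236.47/517 + 263.02/1440 = 0.45738 + 0.18266 = 0.64004
n_f = 1/0.64004 = 1.562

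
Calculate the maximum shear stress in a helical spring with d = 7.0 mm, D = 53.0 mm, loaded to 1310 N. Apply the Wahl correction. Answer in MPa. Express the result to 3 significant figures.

Spring index C = D/d = 53.0/7.0 = 7.5714
K_W = (4C−1)/(4C−4) + 0.615/C = 29.286/26.286 + 0.0812 = 1.1954
τ₀ = 8FD/(πd³) = 8·1310·53.0/(π·7.0³) = 555440/1077.6 = 515.46 MPa
τ_max = K·τ₀ = 1.1954 × 515.46 = 616.16 MPa

616 MPa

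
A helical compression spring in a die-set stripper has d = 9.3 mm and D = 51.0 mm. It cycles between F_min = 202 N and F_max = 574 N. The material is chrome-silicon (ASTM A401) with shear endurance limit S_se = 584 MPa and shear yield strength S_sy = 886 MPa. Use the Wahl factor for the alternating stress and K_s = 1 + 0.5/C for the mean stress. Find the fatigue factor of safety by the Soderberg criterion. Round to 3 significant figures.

7.00

C = D/d = 51.0/9.3 = 5.4839; K_W = (4C−1)/(4C−4)+0.615/C = 1.2794; K_s = 1+0.5/C = 1.0912
F_a = (F_max−F_min)/2 = 186 N; F_m = (F_max+F_min)/2 = 388 N
τ_a = K_W·8F_aD/(πd³) = 1.2794 × 30.031 = 38.422 MPa
τ_m = K_s·8F_mD/(πd³) = 1.0912 × 62.646 = 68.358 MPa
Soderberg: 1/n_f = τ_a/S_se + τ_m/S_sy = 38.422/584 + 68.358/886 = 0.06579 + 0.07715 = 0.14295
n_f = 1/0.14295 = 6.996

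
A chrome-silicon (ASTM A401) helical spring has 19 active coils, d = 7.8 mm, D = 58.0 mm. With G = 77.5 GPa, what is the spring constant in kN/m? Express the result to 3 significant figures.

k = Gd⁴/(8D³N_a) = (77.5×10³ × 7.8⁴) / (8 × 58.0³ × 19)
  = 2.86867e+08 / 2.9657e+07 = 9.6728 N/mm

9.67 kN/m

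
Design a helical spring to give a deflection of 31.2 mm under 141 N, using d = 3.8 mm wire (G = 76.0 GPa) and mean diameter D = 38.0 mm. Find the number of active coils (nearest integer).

Required rate k = F/δ = 141/31.2 = 4.5192 N/mm
N_a = Gd⁴/(8D³k) = (76.0×10³ × 3.8⁴)/(8 × 38.0³ × 4.5192)
    = 1.5847e+07 / 1.98383e+06 = 7.988 → 8 coils

8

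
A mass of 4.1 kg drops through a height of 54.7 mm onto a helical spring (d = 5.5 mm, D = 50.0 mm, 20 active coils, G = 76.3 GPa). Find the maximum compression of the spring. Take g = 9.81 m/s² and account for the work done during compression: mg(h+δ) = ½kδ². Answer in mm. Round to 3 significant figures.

k = Gd⁴/(8D³N_a) = (76.3×10³)(5.5⁴)/(8·50.0³·20) = 3.491 N/mm
W = mg = 4.1 × 9.81 = 40.221 N
½kδ² − Wδ − Wh = 0 → δ = (W + √(W² + 2kWh))/k
δ = (40.221 + √(1617.7 + 15360.9))/3.491 = (40.221 + 130.3)/3.491 = 48.847 mm

48.8 mm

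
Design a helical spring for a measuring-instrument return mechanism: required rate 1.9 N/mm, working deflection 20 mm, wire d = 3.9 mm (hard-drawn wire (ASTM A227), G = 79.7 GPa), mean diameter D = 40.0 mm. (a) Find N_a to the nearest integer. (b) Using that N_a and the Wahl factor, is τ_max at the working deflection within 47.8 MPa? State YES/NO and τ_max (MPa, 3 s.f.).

(a) 19 coils; (b) NO, τ_max = 74.3 MPa

N_a = Gd⁴/(8D³k) = (79.7×10³)(3.9⁴)/(8·40.0³·1.9) = 18.95 → N_a = 19
Actual rate k = Gd⁴/(8D³·19) = 1.8954 N/mm
Working load F = kδ = 1.8954·20 = 37.907 N
C = 40.0/3.9 = 10.2564; K_W = (4C−1)/(4C−4)+0.615/C = 1.1410
τ_max = K_W·8FD/(πd³) = 1.1410·65.092 = 74.269 MPa
τ_max > 47.8 MPa → exceeds allowable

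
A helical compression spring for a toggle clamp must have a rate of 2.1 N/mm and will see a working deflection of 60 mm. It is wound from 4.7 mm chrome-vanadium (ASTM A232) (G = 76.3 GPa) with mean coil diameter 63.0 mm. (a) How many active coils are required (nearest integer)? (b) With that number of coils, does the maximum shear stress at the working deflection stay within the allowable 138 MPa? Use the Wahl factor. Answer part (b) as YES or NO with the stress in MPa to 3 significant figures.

N_a = Gd⁴/(8D³k) = (76.3×10³)(4.7⁴)/(8·63.0³·2.1) = 8.863 → N_a = 9
Actual rate k = Gd⁴/(8D³·9) = 2.0681 N/mm
Working load F = kδ = 2.0681·60 = 124.08 N
C = 63.0/4.7 = 13.4043; K_W = (4C−1)/(4C−4)+0.615/C = 1.1063
τ_max = K_W·8FD/(πd³) = 1.1063·191.73 = 212.12 MPa
τ_max > 138 MPa → exceeds allowable

(a) 9 coils; (b) NO, τ_max = 212 MPa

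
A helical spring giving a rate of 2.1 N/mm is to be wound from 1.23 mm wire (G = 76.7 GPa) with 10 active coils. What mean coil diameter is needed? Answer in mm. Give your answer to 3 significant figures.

10.1 mm

D = (Gd⁴/(8N_a·k))^(1/3) = (76.7×10³·1.23⁴/(8·10·2.1))^(1/3)
  = (1044.98)^(1/3) = 10.1477 mm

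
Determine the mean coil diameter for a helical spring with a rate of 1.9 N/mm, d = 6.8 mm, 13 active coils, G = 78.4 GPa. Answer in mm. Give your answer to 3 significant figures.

94.7 mm

D = (Gd⁴/(8N_a·k))^(1/3) = (78.4×10³·6.8⁴/(8·13·1.9))^(1/3)
  = (848330)^(1/3) = 94.6647 mm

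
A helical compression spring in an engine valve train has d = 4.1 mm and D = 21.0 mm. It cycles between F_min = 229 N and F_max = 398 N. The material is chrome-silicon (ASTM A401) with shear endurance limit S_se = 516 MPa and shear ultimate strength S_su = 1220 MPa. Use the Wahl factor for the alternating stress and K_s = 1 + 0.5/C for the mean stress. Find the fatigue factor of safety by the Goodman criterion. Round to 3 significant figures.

2.60

C = D/d = 21.0/4.1 = 5.1220; K_W = (4C−1)/(4C−4)+0.615/C = 1.3020; K_s = 1+0.5/C = 1.0976
F_a = (F_max−F_min)/2 = 84.5 N; F_m = (F_max+F_min)/2 = 313.5 N
τ_a = K_W·8F_aD/(πd³) = 1.3020 × 65.564 = 85.366 MPa
τ_m = K_s·8F_mD/(πd³) = 1.0976 × 243.25 = 266.99 MPa
Goodman: 1/n_f = τ_a/S_se + τ_m/S_su = 85.366/516 + 266.99/1220 = 0.16544 + 0.21885 = 0.38428
n_f = 1/0.38428 = 2.602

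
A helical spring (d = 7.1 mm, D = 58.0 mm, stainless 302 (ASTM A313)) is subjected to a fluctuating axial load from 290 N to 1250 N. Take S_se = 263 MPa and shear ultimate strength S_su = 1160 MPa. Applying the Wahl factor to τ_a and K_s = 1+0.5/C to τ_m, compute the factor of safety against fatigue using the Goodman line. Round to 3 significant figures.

C = D/d = 58.0/7.1 = 8.1690; K_W = (4C−1)/(4C−4)+0.615/C = 1.1799; K_s = 1+0.5/C = 1.0612
F_a = (F_max−F_min)/2 = 480 N; F_m = (F_max+F_min)/2 = 770 N
τ_a = K_W·8F_aD/(πd³) = 1.1799 × 198.08 = 233.71 MPa
τ_m = K_s·8F_mD/(πd³) = 1.0612 × 317.75 = 337.2 MPa
Goodman: 1/n_f = τ_a/S_se + τ_m/S_su = 233.71/263 + 337.2/1160 = 0.88864 + 0.29069 = 1.1793
n_f = 1/1.1793 = 0.8479

0.848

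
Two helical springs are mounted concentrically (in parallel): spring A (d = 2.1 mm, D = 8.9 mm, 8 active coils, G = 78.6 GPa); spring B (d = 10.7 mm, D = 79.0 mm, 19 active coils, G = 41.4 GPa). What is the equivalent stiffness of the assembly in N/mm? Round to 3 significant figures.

k_A = Gd⁴/(8D³N_a) = (78.6×10³)(2.1⁴)/(8·8.9³·8) = 33.88 N/mm
k_B = Gd⁴/(8D³N_a) = (41.4×10³)(10.7⁴)/(8·79.0³·19) = 7.2412 N/mm
Parallel: k_eq = 33.88 + 7.2412 = 41.122 N/mm

41.1 N/mm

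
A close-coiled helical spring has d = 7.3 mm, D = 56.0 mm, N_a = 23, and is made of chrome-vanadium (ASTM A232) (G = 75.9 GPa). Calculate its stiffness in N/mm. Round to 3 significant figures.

6.67 N/mm

k = Gd⁴/(8D³N_a) = (75.9×10³ × 7.3⁴) / (8 × 56.0³ × 23)
  = 2.15543e+08 / 3.23133e+07 = 6.6704 N/mm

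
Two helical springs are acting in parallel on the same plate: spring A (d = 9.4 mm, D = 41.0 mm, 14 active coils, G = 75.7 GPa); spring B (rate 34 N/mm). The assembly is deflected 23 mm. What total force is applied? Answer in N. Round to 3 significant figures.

k_A = Gd⁴/(8D³N_a) = (75.7×10³)(9.4⁴)/(8·41.0³·14) = 76.566 N/mm
Parallel: k_eq = 76.566 + 34 = 110.57 N/mm
F = k_eq·δ = 110.57·23 = 2543 N

2540 N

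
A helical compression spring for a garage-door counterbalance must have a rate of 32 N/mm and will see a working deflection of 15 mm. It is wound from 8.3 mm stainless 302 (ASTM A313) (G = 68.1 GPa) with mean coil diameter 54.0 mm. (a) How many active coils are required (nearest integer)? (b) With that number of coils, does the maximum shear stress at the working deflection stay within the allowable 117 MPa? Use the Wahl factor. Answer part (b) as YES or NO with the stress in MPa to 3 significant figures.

(a) 8 coils; (b) NO, τ_max = 142 MPa

N_a = Gd⁴/(8D³k) = (68.1×10³)(8.3⁴)/(8·54.0³·32) = 8.017 → N_a = 8
Actual rate k = Gd⁴/(8D³·8) = 32.07 N/mm
Working load F = kδ = 32.07·15 = 481.05 N
C = 54.0/8.3 = 6.5060; K_W = (4C−1)/(4C−4)+0.615/C = 1.2307
τ_max = K_W·8FD/(πd³) = 1.2307·115.69 = 142.38 MPa
τ_max > 117 MPa → exceeds allowable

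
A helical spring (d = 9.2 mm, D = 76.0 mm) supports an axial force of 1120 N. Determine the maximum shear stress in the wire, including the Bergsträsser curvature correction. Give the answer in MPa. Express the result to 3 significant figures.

Spring index C = D/d = 76.0/9.2 = 8.2609
K_B = (4C+2)/(4C−3) = 35.043/30.043 = 1.1664
τ₀ = 8FD/(πd³) = 8·1120·76.0/(π·9.2³) = 680960/2446.3 = 278.36 MPa
τ_max = K·τ₀ = 1.1664 × 278.36 = 324.69 MPa

325 MPa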